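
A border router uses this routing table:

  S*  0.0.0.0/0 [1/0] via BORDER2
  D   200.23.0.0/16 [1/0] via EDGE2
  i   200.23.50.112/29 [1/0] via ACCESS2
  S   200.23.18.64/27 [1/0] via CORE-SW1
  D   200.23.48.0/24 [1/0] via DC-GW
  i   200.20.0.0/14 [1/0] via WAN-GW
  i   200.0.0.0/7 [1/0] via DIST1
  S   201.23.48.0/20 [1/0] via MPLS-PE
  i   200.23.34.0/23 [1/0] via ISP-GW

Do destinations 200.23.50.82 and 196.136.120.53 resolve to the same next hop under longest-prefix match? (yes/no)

200.23.50.82: longest match 200.23.0.0/16 -> EDGE2
196.136.120.53: longest match 0.0.0.0/0 -> BORDER2

no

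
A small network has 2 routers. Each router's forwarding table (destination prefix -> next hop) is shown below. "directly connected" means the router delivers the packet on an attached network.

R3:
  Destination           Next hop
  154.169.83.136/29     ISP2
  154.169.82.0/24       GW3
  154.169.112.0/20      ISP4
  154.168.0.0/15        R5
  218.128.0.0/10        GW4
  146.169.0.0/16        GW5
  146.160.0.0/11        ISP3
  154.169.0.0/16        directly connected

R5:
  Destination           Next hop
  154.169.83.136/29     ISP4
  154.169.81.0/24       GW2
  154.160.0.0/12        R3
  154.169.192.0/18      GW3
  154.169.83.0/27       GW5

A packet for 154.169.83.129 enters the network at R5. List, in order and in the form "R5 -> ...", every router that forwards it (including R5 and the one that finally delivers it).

At R5: longest match for 154.169.83.129 is 154.160.0.0/12 -> R3
At R3: longest match for 154.169.83.129 is 154.169.0.0/16 -> directly connected

R5 -> R3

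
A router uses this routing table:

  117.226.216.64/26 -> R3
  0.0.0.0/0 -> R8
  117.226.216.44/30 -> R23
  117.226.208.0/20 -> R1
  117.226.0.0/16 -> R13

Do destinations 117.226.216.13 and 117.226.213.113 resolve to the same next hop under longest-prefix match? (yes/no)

yes

117.226.216.13: longest match 117.226.208.0/20 -> R1
117.226.213.113: longest match 117.226.208.0/20 -> R1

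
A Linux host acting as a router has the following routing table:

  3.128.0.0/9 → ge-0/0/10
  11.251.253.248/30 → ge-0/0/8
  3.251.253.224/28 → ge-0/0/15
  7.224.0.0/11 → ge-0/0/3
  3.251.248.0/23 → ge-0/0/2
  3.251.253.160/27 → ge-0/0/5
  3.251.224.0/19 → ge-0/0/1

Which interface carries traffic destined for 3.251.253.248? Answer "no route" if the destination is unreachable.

ge-0/0/1

Routes whose prefix contains 3.251.253.248:
  3.128.0.0/9 (3.128.0.0 - 3.255.255.255) -> ge-0/0/10
  3.251.224.0/19 (3.251.224.0 - 3.251.255.255) -> ge-0/0/1
More-specific entries that do NOT match:
  11.251.253.248/30 (11.251.253.248 - 11.251.253.251) does not contain 3.251.253.248
  3.251.253.224/28 (3.251.253.224 - 3.251.253.239) does not contain 3.251.253.248
  3.251.253.160/27 (3.251.253.160 - 3.251.253.191) does not contain 3.251.253.248
  3.251.248.0/23 (3.251.248.0 - 3.251.249.255) does not contain 3.251.253.248
Longest matching prefix is /19 -> interface ge-0/0/1.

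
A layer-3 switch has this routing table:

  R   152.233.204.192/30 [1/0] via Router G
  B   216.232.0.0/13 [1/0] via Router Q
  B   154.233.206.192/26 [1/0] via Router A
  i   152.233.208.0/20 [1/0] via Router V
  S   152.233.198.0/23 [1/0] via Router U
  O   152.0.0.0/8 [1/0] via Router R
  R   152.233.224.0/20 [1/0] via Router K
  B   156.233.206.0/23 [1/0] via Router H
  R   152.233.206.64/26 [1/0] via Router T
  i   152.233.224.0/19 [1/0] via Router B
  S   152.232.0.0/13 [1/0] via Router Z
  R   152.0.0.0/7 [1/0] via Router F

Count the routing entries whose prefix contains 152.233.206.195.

Prefixes containing 152.233.206.195:
  152.0.0.0/7 (152.0.0.0 - 153.255.255.255)
  152.0.0.0/8 (152.0.0.0 - 152.255.255.255)
  152.232.0.0/13 (152.232.0.0 - 152.239.255.255)
Total matching entries: 3.

3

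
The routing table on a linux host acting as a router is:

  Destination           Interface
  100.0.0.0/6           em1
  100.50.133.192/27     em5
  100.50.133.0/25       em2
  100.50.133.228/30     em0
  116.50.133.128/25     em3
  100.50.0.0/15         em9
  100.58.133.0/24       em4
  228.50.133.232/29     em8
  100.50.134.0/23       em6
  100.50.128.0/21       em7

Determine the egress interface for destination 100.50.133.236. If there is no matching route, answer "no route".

Routes whose prefix contains 100.50.133.236:
  100.0.0.0/6 (100.0.0.0 - 103.255.255.255) -> em1
  100.50.0.0/15 (100.50.0.0 - 100.51.255.255) -> em9
  100.50.128.0/21 (100.50.128.0 - 100.50.135.255) -> em7
More-specific entries that do NOT match:
  100.50.133.228/30 (100.50.133.228 - 100.50.133.231) does not contain 100.50.133.236
  228.50.133.232/29 (228.50.133.232 - 228.50.133.239) does not contain 100.50.133.236
  100.50.133.192/27 (100.50.133.192 - 100.50.133.223) does not contain 100.50.133.236
  100.50.133.0/25 (100.50.133.0 - 100.50.133.127) does not contain 100.50.133.236
  116.50.133.128/25 (116.50.133.128 - 116.50.133.255) does not contain 100.50.133.236
  100.58.133.0/24 (100.58.133.0 - 100.58.133.255) does not contain 100.50.133.236
  100.50.134.0/23 (100.50.134.0 - 100.50.135.255) does not contain 100.50.133.236
Longest matching prefix is /21 -> interface em7.

em7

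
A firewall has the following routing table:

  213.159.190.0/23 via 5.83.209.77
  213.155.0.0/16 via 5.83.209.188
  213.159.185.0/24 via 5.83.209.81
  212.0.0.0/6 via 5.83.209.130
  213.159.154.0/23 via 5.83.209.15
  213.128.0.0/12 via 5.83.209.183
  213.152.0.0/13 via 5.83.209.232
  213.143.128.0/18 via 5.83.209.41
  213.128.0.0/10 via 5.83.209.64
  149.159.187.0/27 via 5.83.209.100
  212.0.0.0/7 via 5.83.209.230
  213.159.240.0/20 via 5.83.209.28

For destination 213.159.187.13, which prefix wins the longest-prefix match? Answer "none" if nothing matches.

Entries matching 213.159.187.13:
  212.0.0.0/6 (212.0.0.0 - 215.255.255.255)
  212.0.0.0/7 (212.0.0.0 - 213.255.255.255)
  213.128.0.0/10 (213.128.0.0 - 213.191.255.255)
  213.152.0.0/13 (213.152.0.0 - 213.159.255.255)
Most specific is 213.152.0.0/13.

213.152.0.0/13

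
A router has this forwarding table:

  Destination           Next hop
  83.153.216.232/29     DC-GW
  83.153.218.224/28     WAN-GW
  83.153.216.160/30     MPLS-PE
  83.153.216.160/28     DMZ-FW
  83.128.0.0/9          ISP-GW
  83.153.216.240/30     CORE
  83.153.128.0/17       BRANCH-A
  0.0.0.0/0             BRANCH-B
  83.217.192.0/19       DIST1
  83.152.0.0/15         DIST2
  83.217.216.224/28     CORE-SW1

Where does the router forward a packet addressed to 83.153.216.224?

Routes whose prefix contains 83.153.216.224:
  0.0.0.0/0 (default, matches everything) -> BRANCH-B
  83.128.0.0/9 (83.128.0.0 - 83.255.255.255) -> ISP-GW
  83.152.0.0/15 (83.152.0.0 - 83.153.255.255) -> DIST2
  83.153.128.0/17 (83.153.128.0 - 83.153.255.255) -> BRANCH-A
More-specific entries that do NOT match:
  83.153.216.160/30 (83.153.216.160 - 83.153.216.163) does not contain 83.153.216.224
  83.153.216.240/30 (83.153.216.240 - 83.153.216.243) does not contain 83.153.216.224
  83.153.216.232/29 (83.153.216.232 - 83.153.216.239) does not contain 83.153.216.224
  83.153.218.224/28 (83.153.218.224 - 83.153.218.239) does not contain 83.153.216.224
  83.153.216.160/28 (83.153.216.160 - 83.153.216.175) does not contain 83.153.216.224
  83.217.216.224/28 (83.217.216.224 - 83.217.216.239) does not contain 83.153.216.224
  83.217.192.0/19 (83.217.192.0 - 83.217.223.255) does not contain 83.153.216.224
Longest matching prefix is /17 -> next hop BRANCH-A.

BRANCH-A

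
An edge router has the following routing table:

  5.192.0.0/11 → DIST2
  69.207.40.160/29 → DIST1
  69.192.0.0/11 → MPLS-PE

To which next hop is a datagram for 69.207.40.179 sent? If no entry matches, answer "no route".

MPLS-PE

Routes whose prefix contains 69.207.40.179:
  69.192.0.0/11 (69.192.0.0 - 69.223.255.255) -> MPLS-PE
More-specific entries that do NOT match:
  69.207.40.160/29 (69.207.40.160 - 69.207.40.167) does not contain 69.207.40.179
Longest matching prefix is /11 -> next hop MPLS-PE.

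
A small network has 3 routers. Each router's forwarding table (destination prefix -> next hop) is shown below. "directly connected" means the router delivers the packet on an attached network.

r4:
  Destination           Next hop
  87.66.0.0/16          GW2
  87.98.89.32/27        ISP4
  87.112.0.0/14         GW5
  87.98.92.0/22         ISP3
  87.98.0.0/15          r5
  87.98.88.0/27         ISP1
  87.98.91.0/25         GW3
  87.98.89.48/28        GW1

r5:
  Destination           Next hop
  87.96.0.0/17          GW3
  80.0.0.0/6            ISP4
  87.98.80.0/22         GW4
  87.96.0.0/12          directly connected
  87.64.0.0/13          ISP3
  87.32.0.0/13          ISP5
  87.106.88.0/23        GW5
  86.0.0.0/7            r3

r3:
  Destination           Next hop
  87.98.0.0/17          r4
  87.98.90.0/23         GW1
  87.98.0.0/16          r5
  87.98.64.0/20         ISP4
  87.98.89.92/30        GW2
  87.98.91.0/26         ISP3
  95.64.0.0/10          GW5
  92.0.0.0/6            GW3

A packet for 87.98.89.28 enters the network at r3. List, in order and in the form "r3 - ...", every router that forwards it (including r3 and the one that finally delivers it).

At r3: longest match for 87.98.89.28 is 87.98.0.0/17 -> r4
At r4: longest match for 87.98.89.28 is 87.98.0.0/15 -> r5
At r5: longest match for 87.98.89.28 is 87.96.0.0/12 -> directly connected

r3 - r4 - r5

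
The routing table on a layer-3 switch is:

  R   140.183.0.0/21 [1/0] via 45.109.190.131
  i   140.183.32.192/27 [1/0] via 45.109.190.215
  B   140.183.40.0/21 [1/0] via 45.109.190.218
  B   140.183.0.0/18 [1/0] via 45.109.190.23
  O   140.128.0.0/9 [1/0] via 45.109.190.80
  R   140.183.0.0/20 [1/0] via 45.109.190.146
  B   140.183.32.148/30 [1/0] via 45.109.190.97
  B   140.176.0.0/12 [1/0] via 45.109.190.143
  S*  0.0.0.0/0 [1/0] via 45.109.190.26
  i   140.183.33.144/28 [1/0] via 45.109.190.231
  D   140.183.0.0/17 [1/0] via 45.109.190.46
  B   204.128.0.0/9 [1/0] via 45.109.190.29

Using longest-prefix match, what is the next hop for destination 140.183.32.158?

Routes whose prefix contains 140.183.32.158:
  0.0.0.0/0 (default, matches everything) -> 45.109.190.26
  140.128.0.0/9 (140.128.0.0 - 140.255.255.255) -> 45.109.190.80
  140.176.0.0/12 (140.176.0.0 - 140.191.255.255) -> 45.109.190.143
  140.183.0.0/17 (140.183.0.0 - 140.183.127.255) -> 45.109.190.46
  140.183.0.0/18 (140.183.0.0 - 140.183.63.255) -> 45.109.190.23
More-specific entries that do NOT match:
  140.183.32.148/30 (140.183.32.148 - 140.183.32.151) does not contain 140.183.32.158
  140.183.33.144/28 (140.183.33.144 - 140.183.33.159) does not contain 140.183.32.158
  140.183.32.192/27 (140.183.32.192 - 140.183.32.223) does not contain 140.183.32.158
  140.183.0.0/21 (140.183.0.0 - 140.183.7.255) does not contain 140.183.32.158
  140.183.40.0/21 (140.183.40.0 - 140.183.47.255) does not contain 140.183.32.158
  140.183.0.0/20 (140.183.0.0 - 140.183.15.255) does not contain 140.183.32.158
Longest matching prefix is /18 -> next hop 45.109.190.23.

45.109.190.23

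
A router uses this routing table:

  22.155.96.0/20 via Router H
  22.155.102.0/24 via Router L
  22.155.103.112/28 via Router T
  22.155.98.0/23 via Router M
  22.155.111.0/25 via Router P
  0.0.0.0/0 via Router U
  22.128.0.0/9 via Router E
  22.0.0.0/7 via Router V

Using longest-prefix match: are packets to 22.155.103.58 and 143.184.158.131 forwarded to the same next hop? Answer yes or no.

no

22.155.103.58: longest match 22.155.96.0/20 -> Router H
143.184.158.131: longest match 0.0.0.0/0 -> Router U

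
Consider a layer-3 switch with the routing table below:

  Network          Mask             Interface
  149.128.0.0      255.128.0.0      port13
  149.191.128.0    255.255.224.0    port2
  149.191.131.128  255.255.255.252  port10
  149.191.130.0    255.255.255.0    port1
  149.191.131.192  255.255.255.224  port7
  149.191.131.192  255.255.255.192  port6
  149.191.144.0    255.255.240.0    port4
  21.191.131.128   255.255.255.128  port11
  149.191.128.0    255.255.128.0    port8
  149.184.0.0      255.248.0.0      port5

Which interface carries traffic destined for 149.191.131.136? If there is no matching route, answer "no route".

port2

Routes whose prefix contains 149.191.131.136:
  149.128.0.0/9 (149.128.0.0 - 149.255.255.255) -> port13
  149.184.0.0/13 (149.184.0.0 - 149.191.255.255) -> port5
  149.191.128.0/17 (149.191.128.0 - 149.191.255.255) -> port8
  149.191.128.0/19 (149.191.128.0 - 149.191.159.255) -> port2
More-specific entries that do NOT match:
  149.191.131.128/30 (149.191.131.128 - 149.191.131.131) does not contain 149.191.131.136
  149.191.131.192/27 (149.191.131.192 - 149.191.131.223) does not contain 149.191.131.136
  149.191.131.192/26 (149.191.131.192 - 149.191.131.255) does not contain 149.191.131.136
  21.191.131.128/25 (21.191.131.128 - 21.191.131.255) does not contain 149.191.131.136
  149.191.130.0/24 (149.191.130.0 - 149.191.130.255) does not contain 149.191.131.136
  149.191.144.0/20 (149.191.144.0 - 149.191.159.255) does not contain 149.191.131.136
Longest matching prefix is /19 -> interface port2.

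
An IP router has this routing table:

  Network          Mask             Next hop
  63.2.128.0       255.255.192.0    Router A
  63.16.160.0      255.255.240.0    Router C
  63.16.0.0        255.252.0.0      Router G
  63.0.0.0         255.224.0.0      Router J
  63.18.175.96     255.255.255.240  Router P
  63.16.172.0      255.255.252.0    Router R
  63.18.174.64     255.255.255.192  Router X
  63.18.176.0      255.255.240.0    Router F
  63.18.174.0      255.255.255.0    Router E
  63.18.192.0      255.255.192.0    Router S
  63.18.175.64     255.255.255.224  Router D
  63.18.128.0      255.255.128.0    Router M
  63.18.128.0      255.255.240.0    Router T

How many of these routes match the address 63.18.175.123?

3

Prefixes containing 63.18.175.123:
  63.0.0.0/11 (63.0.0.0 - 63.31.255.255)
  63.16.0.0/14 (63.16.0.0 - 63.19.255.255)
  63.18.128.0/17 (63.18.128.0 - 63.18.255.255)
Total matching entries: 3.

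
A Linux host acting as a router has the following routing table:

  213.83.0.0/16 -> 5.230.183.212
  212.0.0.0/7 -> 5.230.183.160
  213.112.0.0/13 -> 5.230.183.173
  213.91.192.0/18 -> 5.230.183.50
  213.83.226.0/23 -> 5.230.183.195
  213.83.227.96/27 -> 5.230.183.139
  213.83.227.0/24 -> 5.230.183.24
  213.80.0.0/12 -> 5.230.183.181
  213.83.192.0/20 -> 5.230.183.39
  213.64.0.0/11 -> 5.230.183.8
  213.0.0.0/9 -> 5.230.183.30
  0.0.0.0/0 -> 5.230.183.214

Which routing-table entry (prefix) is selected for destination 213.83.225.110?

Entries matching 213.83.225.110:
  0.0.0.0/0 (default, matches everything)
  212.0.0.0/7 (212.0.0.0 - 213.255.255.255)
  213.0.0.0/9 (213.0.0.0 - 213.127.255.255)
  213.64.0.0/11 (213.64.0.0 - 213.95.255.255)
  213.80.0.0/12 (213.80.0.0 - 213.95.255.255)
  213.83.0.0/16 (213.83.0.0 - 213.83.255.255)
Most specific is 213.83.0.0/16.

213.83.0.0/16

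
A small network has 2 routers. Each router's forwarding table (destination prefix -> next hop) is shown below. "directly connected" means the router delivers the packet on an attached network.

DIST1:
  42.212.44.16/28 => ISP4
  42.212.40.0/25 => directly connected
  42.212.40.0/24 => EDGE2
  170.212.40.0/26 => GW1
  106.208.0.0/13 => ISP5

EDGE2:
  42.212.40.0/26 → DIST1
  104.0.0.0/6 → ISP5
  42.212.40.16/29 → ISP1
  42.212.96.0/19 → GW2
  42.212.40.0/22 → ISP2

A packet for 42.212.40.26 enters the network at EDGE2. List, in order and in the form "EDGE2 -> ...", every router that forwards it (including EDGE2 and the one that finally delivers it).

At EDGE2: longest match for 42.212.40.26 is 42.212.40.0/26 -> DIST1
At DIST1: longest match for 42.212.40.26 is 42.212.40.0/25 -> directly connected

EDGE2 -> DIST1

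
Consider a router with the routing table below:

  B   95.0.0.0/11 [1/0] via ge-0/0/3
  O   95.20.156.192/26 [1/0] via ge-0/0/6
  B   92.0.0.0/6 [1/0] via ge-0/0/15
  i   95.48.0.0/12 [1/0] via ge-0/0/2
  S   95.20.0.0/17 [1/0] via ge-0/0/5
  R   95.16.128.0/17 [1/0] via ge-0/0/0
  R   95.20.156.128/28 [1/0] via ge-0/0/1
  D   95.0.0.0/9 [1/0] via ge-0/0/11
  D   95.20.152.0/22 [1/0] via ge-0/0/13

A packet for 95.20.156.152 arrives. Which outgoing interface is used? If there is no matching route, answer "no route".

Routes whose prefix contains 95.20.156.152:
  92.0.0.0/6 (92.0.0.0 - 95.255.255.255) -> ge-0/0/15
  95.0.0.0/9 (95.0.0.0 - 95.127.255.255) -> ge-0/0/11
  95.0.0.0/11 (95.0.0.0 - 95.31.255.255) -> ge-0/0/3
More-specific entries that do NOT match:
  95.20.156.128/28 (95.20.156.128 - 95.20.156.143) does not contain 95.20.156.152
  95.20.156.192/26 (95.20.156.192 - 95.20.156.255) does not contain 95.20.156.152
  95.20.152.0/22 (95.20.152.0 - 95.20.155.255) does not contain 95.20.156.152
  95.20.0.0/17 (95.20.0.0 - 95.20.127.255) does not contain 95.20.156.152
  95.16.128.0/17 (95.16.128.0 - 95.16.255.255) does not contain 95.20.156.152
  95.48.0.0/12 (95.48.0.0 - 95.63.255.255) does not contain 95.20.156.152
Longest matching prefix is /11 -> interface ge-0/0/3.

ge-0/0/3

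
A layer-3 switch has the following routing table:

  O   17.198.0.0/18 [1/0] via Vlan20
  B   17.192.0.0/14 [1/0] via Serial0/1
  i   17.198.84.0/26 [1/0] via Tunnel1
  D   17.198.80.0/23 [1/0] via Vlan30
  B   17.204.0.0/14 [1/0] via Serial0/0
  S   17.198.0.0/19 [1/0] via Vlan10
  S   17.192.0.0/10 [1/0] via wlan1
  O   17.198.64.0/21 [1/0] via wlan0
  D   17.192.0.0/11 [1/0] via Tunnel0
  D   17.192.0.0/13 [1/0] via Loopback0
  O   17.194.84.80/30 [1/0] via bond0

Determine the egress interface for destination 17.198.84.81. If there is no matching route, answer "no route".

Routes whose prefix contains 17.198.84.81:
  17.192.0.0/10 (17.192.0.0 - 17.255.255.255) -> wlan1
  17.192.0.0/11 (17.192.0.0 - 17.223.255.255) -> Tunnel0
  17.192.0.0/13 (17.192.0.0 - 17.199.255.255) -> Loopback0
More-specific entries that do NOT match:
  17.194.84.80/30 (17.194.84.80 - 17.194.84.83) does not contain 17.198.84.81
  17.198.84.0/26 (17.198.84.0 - 17.198.84.63) does not contain 17.198.84.81
  17.198.80.0/23 (17.198.80.0 - 17.198.81.255) does not contain 17.198.84.81
  17.198.64.0/21 (17.198.64.0 - 17.198.71.255) does not contain 17.198.84.81
  17.198.0.0/19 (17.198.0.0 - 17.198.31.255) does not contain 17.198.84.81
  17.198.0.0/18 (17.198.0.0 - 17.198.63.255) does not contain 17.198.84.81
  17.192.0.0/14 (17.192.0.0 - 17.195.255.255) does not contain 17.198.84.81
  17.204.0.0/14 (17.204.0.0 - 17.207.255.255) does not contain 17.198.84.81
Longest matching prefix is /13 -> interface Loopback0.

Loopback0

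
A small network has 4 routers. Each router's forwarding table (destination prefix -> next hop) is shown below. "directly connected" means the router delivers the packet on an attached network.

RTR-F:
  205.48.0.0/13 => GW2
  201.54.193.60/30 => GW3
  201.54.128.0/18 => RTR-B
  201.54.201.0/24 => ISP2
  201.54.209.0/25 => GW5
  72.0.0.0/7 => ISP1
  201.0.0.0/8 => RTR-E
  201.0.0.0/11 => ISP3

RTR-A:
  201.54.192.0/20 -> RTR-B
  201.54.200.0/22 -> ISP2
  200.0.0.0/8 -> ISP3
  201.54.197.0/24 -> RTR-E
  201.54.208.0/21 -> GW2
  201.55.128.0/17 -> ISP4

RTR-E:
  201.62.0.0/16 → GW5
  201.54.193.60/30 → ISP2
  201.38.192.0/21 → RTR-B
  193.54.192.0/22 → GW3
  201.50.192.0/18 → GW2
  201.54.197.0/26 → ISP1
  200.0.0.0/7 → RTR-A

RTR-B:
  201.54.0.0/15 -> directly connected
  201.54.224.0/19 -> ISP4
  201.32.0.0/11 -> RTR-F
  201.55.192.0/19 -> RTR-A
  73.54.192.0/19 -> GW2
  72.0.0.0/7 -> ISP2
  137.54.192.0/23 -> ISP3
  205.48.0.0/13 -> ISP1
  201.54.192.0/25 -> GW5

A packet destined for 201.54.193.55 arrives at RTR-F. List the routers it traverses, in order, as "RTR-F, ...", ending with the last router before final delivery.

At RTR-F: longest match for 201.54.193.55 is 201.0.0.0/8 -> RTR-E
At RTR-E: longest match for 201.54.193.55 is 200.0.0.0/7 -> RTR-A
At RTR-A: longest match for 201.54.193.55 is 201.54.192.0/20 -> RTR-B
At RTR-B: longest match for 201.54.193.55 is 201.54.0.0/15 -> directly connected

RTR-F, RTR-E, RTR-A, RTR-B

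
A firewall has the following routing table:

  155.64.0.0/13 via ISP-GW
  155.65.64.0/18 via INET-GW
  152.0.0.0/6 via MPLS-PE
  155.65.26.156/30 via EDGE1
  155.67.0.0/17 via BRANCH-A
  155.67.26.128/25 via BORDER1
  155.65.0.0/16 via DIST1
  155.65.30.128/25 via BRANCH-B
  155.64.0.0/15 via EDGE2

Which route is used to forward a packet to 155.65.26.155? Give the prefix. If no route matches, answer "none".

155.65.0.0/16

Entries matching 155.65.26.155:
  152.0.0.0/6 (152.0.0.0 - 155.255.255.255)
  155.64.0.0/13 (155.64.0.0 - 155.71.255.255)
  155.64.0.0/15 (155.64.0.0 - 155.65.255.255)
  155.65.0.0/16 (155.65.0.0 - 155.65.255.255)
Most specific is 155.65.0.0/16.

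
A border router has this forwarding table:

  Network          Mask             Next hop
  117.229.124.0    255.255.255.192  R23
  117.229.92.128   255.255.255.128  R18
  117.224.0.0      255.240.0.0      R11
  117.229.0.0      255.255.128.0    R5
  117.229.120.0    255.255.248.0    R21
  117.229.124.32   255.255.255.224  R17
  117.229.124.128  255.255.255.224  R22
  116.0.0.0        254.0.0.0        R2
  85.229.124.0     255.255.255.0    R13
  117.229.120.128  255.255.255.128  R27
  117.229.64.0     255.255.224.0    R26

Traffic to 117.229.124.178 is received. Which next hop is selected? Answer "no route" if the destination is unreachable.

Routes whose prefix contains 117.229.124.178:
  116.0.0.0/7 (116.0.0.0 - 117.255.255.255) -> R2
  117.224.0.0/12 (117.224.0.0 - 117.239.255.255) -> R11
  117.229.0.0/17 (117.229.0.0 - 117.229.127.255) -> R5
  117.229.120.0/21 (117.229.120.0 - 117.229.127.255) -> R21
More-specific entries that do NOT match:
  117.229.124.32/27 (117.229.124.32 - 117.229.124.63) does not contain 117.229.124.178
  117.229.124.128/27 (117.229.124.128 - 117.229.124.159) does not contain 117.229.124.178
  117.229.124.0/26 (117.229.124.0 - 117.229.124.63) does not contain 117.229.124.178
  117.229.92.128/25 (117.229.92.128 - 117.229.92.255) does not contain 117.229.124.178
  117.229.120.128/25 (117.229.120.128 - 117.229.120.255) does not contain 117.229.124.178
  85.229.124.0/24 (85.229.124.0 - 85.229.124.255) does not contain 117.229.124.178
Longest matching prefix is /21 -> next hop R21.

R21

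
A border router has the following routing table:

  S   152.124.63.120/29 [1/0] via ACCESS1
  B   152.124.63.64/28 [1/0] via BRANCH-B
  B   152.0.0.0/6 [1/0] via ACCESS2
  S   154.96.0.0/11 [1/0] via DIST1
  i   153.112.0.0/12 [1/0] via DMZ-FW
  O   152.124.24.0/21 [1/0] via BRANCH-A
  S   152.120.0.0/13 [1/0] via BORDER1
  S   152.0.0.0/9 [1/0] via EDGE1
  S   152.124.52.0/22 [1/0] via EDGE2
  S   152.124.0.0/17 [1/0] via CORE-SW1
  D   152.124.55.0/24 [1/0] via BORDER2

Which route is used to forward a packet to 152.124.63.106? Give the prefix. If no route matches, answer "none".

152.124.0.0/17

Entries matching 152.124.63.106:
  152.0.0.0/6 (152.0.0.0 - 155.255.255.255)
  152.0.0.0/9 (152.0.0.0 - 152.127.255.255)
  152.120.0.0/13 (152.120.0.0 - 152.127.255.255)
  152.124.0.0/17 (152.124.0.0 - 152.124.127.255)
Most specific is 152.124.0.0/17.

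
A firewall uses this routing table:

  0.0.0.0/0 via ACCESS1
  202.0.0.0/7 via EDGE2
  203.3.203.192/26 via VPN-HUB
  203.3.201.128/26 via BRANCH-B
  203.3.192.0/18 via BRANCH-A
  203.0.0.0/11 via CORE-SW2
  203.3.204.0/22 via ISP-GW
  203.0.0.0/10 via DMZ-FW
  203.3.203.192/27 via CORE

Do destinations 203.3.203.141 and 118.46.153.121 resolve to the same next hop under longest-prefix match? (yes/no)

no

203.3.203.141: longest match 203.3.192.0/18 -> BRANCH-A
118.46.153.121: longest match 0.0.0.0/0 -> ACCESS1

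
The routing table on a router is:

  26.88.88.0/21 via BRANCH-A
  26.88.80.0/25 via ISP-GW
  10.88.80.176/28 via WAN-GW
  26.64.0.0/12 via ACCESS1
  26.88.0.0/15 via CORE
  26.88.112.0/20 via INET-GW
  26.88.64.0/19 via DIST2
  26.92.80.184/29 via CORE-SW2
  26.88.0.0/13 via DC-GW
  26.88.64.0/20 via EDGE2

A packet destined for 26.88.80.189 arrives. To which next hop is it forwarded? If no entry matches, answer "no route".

DIST2

Routes whose prefix contains 26.88.80.189:
  26.88.0.0/13 (26.88.0.0 - 26.95.255.255) -> DC-GW
  26.88.0.0/15 (26.88.0.0 - 26.89.255.255) -> CORE
  26.88.64.0/19 (26.88.64.0 - 26.88.95.255) -> DIST2
More-specific entries that do NOT match:
  26.92.80.184/29 (26.92.80.184 - 26.92.80.191) does not contain 26.88.80.189
  10.88.80.176/28 (10.88.80.176 - 10.88.80.191) does not contain 26.88.80.189
  26.88.80.0/25 (26.88.80.0 - 26.88.80.127) does not contain 26.88.80.189
  26.88.88.0/21 (26.88.88.0 - 26.88.95.255) does not contain 26.88.80.189
  26.88.112.0/20 (26.88.112.0 - 26.88.127.255) does not contain 26.88.80.189
  26.88.64.0/20 (26.88.64.0 - 26.88.79.255) does not contain 26.88.80.189
Longest matching prefix is /19 -> next hop DIST2.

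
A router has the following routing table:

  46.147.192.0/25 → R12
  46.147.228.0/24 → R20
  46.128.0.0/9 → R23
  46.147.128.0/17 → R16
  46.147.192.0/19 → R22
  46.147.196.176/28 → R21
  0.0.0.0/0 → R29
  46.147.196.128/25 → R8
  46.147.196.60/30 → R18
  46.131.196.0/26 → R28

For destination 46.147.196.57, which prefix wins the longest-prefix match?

Entries matching 46.147.196.57:
  0.0.0.0/0 (default, matches everything)
  46.128.0.0/9 (46.128.0.0 - 46.255.255.255)
  46.147.128.0/17 (46.147.128.0 - 46.147.255.255)
  46.147.192.0/19 (46.147.192.0 - 46.147.223.255)
Most specific is 46.147.192.0/19.

46.147.192.0/19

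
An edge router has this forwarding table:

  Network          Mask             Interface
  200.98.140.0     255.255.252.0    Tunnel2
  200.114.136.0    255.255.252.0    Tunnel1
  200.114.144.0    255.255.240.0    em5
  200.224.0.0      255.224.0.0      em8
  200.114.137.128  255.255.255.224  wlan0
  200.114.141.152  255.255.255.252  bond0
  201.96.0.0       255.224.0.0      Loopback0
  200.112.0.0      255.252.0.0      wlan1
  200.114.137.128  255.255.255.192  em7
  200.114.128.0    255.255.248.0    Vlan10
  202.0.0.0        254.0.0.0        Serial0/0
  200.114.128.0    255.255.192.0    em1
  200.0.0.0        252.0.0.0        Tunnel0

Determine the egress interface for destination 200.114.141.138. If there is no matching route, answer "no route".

em1

Routes whose prefix contains 200.114.141.138:
  200.0.0.0/6 (200.0.0.0 - 203.255.255.255) -> Tunnel0
  200.112.0.0/14 (200.112.0.0 - 200.115.255.255) -> wlan1
  200.114.128.0/18 (200.114.128.0 - 200.114.191.255) -> em1
More-specific entries that do NOT match:
  200.114.141.152/30 (200.114.141.152 - 200.114.141.155) does not contain 200.114.141.138
  200.114.137.128/27 (200.114.137.128 - 200.114.137.159) does not contain 200.114.141.138
  200.114.137.128/26 (200.114.137.128 - 200.114.137.191) does not contain 200.114.141.138
  200.98.140.0/22 (200.98.140.0 - 200.98.143.255) does not contain 200.114.141.138
  200.114.136.0/22 (200.114.136.0 - 200.114.139.255) does not contain 200.114.141.138
  200.114.128.0/21 (200.114.128.0 - 200.114.135.255) does not contain 200.114.141.138
  200.114.144.0/20 (200.114.144.0 - 200.114.159.255) does not contain 200.114.141.138
Longest matching prefix is /18 -> interface em1.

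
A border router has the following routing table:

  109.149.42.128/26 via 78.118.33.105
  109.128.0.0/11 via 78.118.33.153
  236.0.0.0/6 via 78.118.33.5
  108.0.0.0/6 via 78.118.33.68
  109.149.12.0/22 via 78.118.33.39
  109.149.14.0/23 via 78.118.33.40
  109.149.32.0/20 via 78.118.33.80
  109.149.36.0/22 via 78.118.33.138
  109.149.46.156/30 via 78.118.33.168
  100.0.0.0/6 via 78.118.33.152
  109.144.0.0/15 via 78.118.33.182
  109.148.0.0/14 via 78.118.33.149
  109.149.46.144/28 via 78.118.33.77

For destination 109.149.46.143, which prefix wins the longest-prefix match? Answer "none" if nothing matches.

109.149.32.0/20

Entries matching 109.149.46.143:
  108.0.0.0/6 (108.0.0.0 - 111.255.255.255)
  109.128.0.0/11 (109.128.0.0 - 109.159.255.255)
  109.148.0.0/14 (109.148.0.0 - 109.151.255.255)
  109.149.32.0/20 (109.149.32.0 - 109.149.47.255)
Most specific is 109.149.32.0/20.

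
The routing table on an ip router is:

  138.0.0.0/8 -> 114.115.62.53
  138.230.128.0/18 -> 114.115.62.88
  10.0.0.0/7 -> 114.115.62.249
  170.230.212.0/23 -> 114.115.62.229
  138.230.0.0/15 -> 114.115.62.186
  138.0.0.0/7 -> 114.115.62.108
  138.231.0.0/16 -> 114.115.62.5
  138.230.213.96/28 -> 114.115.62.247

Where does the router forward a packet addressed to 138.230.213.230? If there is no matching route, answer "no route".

Routes whose prefix contains 138.230.213.230:
  138.0.0.0/7 (138.0.0.0 - 139.255.255.255) -> 114.115.62.108
  138.0.0.0/8 (138.0.0.0 - 138.255.255.255) -> 114.115.62.53
  138.230.0.0/15 (138.230.0.0 - 138.231.255.255) -> 114.115.62.186
More-specific entries that do NOT match:
  138.230.213.96/28 (138.230.213.96 - 138.230.213.111) does not contain 138.230.213.230
  170.230.212.0/23 (170.230.212.0 - 170.230.213.255) does not contain 138.230.213.230
  138.230.128.0/18 (138.230.128.0 - 138.230.191.255) does not contain 138.230.213.230
  138.231.0.0/16 (138.231.0.0 - 138.231.255.255) does not contain 138.230.213.230
Longest matching prefix is /15 -> next hop 114.115.62.186.

114.115.62.186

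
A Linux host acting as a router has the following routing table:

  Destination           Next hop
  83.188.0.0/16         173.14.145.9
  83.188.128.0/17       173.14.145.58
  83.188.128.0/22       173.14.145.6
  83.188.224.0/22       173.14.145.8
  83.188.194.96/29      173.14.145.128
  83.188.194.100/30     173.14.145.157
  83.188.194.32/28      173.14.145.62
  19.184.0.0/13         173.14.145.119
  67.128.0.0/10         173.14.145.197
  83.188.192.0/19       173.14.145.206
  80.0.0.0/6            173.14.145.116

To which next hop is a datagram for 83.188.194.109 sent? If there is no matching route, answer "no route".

173.14.145.206

Routes whose prefix contains 83.188.194.109:
  80.0.0.0/6 (80.0.0.0 - 83.255.255.255) -> 173.14.145.116
  83.188.0.0/16 (83.188.0.0 - 83.188.255.255) -> 173.14.145.9
  83.188.128.0/17 (83.188.128.0 - 83.188.255.255) -> 173.14.145.58
  83.188.192.0/19 (83.188.192.0 - 83.188.223.255) -> 173.14.145.206
More-specific entries that do NOT match:
  83.188.194.100/30 (83.188.194.100 - 83.188.194.103) does not contain 83.188.194.109
  83.188.194.96/29 (83.188.194.96 - 83.188.194.103) does not contain 83.188.194.109
  83.188.194.32/28 (83.188.194.32 - 83.188.194.47) does not contain 83.188.194.109
  83.188.128.0/22 (83.188.128.0 - 83.188.131.255) does not contain 83.188.194.109
  83.188.224.0/22 (83.188.224.0 - 83.188.227.255) does not contain 83.188.194.109
Longest matching prefix is /19 -> next hop 173.14.145.206.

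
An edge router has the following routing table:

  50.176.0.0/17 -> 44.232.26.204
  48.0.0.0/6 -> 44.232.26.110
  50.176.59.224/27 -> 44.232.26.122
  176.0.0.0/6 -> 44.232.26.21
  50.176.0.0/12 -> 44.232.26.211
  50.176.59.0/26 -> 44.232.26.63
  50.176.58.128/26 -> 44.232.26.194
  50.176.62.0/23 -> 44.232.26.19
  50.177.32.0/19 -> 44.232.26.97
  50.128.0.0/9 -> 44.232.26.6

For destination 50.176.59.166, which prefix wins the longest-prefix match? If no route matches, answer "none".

Entries matching 50.176.59.166:
  48.0.0.0/6 (48.0.0.0 - 51.255.255.255)
  50.128.0.0/9 (50.128.0.0 - 50.255.255.255)
  50.176.0.0/12 (50.176.0.0 - 50.191.255.255)
  50.176.0.0/17 (50.176.0.0 - 50.176.127.255)
Most specific is 50.176.0.0/17.

50.176.0.0/17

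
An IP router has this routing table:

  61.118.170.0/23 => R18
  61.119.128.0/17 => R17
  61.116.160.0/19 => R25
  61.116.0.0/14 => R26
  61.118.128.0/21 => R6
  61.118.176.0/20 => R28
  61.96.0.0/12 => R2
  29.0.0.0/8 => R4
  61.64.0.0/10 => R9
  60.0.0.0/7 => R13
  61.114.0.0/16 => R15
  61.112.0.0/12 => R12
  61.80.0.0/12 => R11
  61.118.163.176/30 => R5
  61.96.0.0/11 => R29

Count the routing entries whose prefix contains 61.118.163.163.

5

Prefixes containing 61.118.163.163:
  60.0.0.0/7 (60.0.0.0 - 61.255.255.255)
  61.64.0.0/10 (61.64.0.0 - 61.127.255.255)
  61.96.0.0/11 (61.96.0.0 - 61.127.255.255)
  61.112.0.0/12 (61.112.0.0 - 61.127.255.255)
  61.116.0.0/14 (61.116.0.0 - 61.119.255.255)
Total matching entries: 5.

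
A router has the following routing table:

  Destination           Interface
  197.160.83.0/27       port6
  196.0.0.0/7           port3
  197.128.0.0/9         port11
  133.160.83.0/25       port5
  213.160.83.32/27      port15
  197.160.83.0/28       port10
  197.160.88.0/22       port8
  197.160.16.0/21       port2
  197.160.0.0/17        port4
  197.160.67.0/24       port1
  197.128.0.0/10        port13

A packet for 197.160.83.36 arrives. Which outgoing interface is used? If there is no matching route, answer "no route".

port4

Routes whose prefix contains 197.160.83.36:
  196.0.0.0/7 (196.0.0.0 - 197.255.255.255) -> port3
  197.128.0.0/9 (197.128.0.0 - 197.255.255.255) -> port11
  197.128.0.0/10 (197.128.0.0 - 197.191.255.255) -> port13
  197.160.0.0/17 (197.160.0.0 - 197.160.127.255) -> port4
More-specific entries that do NOT match:
  197.160.83.0/28 (197.160.83.0 - 197.160.83.15) does not contain 197.160.83.36
  197.160.83.0/27 (197.160.83.0 - 197.160.83.31) does not contain 197.160.83.36
  213.160.83.32/27 (213.160.83.32 - 213.160.83.63) does not contain 197.160.83.36
  133.160.83.0/25 (133.160.83.0 - 133.160.83.127) does not contain 197.160.83.36
  197.160.67.0/24 (197.160.67.0 - 197.160.67.255) does not contain 197.160.83.36
  197.160.88.0/22 (197.160.88.0 - 197.160.91.255) does not contain 197.160.83.36
  197.160.16.0/21 (197.160.16.0 - 197.160.23.255) does not contain 197.160.83.36
Longest matching prefix is /17 -> interface port4.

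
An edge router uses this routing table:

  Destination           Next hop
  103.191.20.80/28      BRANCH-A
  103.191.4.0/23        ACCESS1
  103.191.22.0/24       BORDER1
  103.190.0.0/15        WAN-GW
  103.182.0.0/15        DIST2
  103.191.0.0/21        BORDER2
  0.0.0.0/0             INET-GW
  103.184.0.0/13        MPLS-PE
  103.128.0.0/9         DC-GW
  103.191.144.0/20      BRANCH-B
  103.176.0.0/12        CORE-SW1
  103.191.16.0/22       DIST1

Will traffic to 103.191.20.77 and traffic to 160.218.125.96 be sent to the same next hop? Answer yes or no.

no

103.191.20.77: longest match 103.190.0.0/15 -> WAN-GW
160.218.125.96: longest match 0.0.0.0/0 -> INET-GW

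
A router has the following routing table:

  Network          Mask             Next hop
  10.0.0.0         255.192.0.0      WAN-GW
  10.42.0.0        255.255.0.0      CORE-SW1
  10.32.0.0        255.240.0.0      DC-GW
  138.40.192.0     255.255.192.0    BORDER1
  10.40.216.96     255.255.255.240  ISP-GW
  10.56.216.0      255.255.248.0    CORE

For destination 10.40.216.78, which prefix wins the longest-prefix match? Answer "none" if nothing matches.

Entries matching 10.40.216.78:
  10.0.0.0/10 (10.0.0.0 - 10.63.255.255)
  10.32.0.0/12 (10.32.0.0 - 10.47.255.255)
Most specific is 10.32.0.0/12.

10.32.0.0/12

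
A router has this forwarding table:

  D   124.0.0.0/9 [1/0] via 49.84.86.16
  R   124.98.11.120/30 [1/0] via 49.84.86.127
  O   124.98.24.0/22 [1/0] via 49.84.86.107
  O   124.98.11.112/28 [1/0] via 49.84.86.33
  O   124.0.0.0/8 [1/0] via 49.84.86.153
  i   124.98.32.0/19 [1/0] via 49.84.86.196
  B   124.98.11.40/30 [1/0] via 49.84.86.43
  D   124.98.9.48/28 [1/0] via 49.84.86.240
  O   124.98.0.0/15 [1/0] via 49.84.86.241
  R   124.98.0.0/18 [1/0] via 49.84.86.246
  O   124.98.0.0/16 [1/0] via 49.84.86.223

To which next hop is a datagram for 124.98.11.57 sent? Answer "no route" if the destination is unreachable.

49.84.86.246

Routes whose prefix contains 124.98.11.57:
  124.0.0.0/8 (124.0.0.0 - 124.255.255.255) -> 49.84.86.153
  124.0.0.0/9 (124.0.0.0 - 124.127.255.255) -> 49.84.86.16
  124.98.0.0/15 (124.98.0.0 - 124.99.255.255) -> 49.84.86.241
  124.98.0.0/16 (124.98.0.0 - 124.98.255.255) -> 49.84.86.223
  124.98.0.0/18 (124.98.0.0 - 124.98.63.255) -> 49.84.86.246
More-specific entries that do NOT match:
  124.98.11.120/30 (124.98.11.120 - 124.98.11.123) does not contain 124.98.11.57
  124.98.11.40/30 (124.98.11.40 - 124.98.11.43) does not contain 124.98.11.57
  124.98.11.112/28 (124.98.11.112 - 124.98.11.127) does not contain 124.98.11.57
  124.98.9.48/28 (124.98.9.48 - 124.98.9.63) does not contain 124.98.11.57
  124.98.24.0/22 (124.98.24.0 - 124.98.27.255) does not contain 124.98.11.57
  124.98.32.0/19 (124.98.32.0 - 124.98.63.255) does not contain 124.98.11.57
Longest matching prefix is /18 -> next hop 49.84.86.246.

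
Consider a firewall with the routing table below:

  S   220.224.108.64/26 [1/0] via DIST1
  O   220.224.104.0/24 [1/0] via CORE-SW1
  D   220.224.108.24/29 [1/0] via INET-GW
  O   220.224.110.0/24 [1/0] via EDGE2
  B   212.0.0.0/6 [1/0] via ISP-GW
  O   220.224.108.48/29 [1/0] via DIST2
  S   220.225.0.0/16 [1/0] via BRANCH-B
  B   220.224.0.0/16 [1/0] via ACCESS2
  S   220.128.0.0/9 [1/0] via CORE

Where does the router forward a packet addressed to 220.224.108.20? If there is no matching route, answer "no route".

Routes whose prefix contains 220.224.108.20:
  220.128.0.0/9 (220.128.0.0 - 220.255.255.255) -> CORE
  220.224.0.0/16 (220.224.0.0 - 220.224.255.255) -> ACCESS2
More-specific entries that do NOT match:
  220.224.108.24/29 (220.224.108.24 - 220.224.108.31) does not contain 220.224.108.20
  220.224.108.48/29 (220.224.108.48 - 220.224.108.55) does not contain 220.224.108.20
  220.224.108.64/26 (220.224.108.64 - 220.224.108.127) does not contain 220.224.108.20
  220.224.104.0/24 (220.224.104.0 - 220.224.104.255) does not contain 220.224.108.20
  220.224.110.0/24 (220.224.110.0 - 220.224.110.255) does not contain 220.224.108.20
Longest matching prefix is /16 -> next hop ACCESS2.

ACCESS2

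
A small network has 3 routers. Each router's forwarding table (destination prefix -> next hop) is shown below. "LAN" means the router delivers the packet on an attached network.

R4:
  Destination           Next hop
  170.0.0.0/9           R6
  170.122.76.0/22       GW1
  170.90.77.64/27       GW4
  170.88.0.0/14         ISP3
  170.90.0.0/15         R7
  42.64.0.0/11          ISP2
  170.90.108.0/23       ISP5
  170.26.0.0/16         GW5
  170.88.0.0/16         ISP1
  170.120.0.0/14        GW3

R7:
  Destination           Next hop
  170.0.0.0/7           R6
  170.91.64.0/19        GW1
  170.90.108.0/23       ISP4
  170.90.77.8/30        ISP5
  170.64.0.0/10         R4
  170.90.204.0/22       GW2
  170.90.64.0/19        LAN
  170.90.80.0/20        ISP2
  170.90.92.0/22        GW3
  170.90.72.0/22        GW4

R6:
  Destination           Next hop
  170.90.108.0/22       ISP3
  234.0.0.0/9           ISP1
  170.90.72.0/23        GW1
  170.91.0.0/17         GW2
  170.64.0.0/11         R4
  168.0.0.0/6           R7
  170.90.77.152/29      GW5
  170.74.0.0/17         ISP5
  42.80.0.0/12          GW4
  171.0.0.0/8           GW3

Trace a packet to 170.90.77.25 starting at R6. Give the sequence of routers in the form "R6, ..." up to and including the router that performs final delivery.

At R6: longest match for 170.90.77.25 is 170.64.0.0/11 -> R4
At R4: longest match for 170.90.77.25 is 170.90.0.0/15 -> R7
At R7: longest match for 170.90.77.25 is 170.90.64.0/19 -> LAN

R6, R4, R7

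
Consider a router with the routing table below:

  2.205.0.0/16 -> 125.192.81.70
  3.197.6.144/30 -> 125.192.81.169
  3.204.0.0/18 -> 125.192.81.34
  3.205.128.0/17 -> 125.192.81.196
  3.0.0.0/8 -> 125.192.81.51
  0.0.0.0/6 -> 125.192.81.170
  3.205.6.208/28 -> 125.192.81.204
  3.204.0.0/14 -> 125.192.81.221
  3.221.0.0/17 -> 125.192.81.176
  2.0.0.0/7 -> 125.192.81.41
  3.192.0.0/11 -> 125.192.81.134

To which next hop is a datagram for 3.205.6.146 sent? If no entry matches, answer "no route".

125.192.81.221

Routes whose prefix contains 3.205.6.146:
  0.0.0.0/6 (0.0.0.0 - 3.255.255.255) -> 125.192.81.170
  2.0.0.0/7 (2.0.0.0 - 3.255.255.255) -> 125.192.81.41
  3.0.0.0/8 (3.0.0.0 - 3.255.255.255) -> 125.192.81.51
  3.192.0.0/11 (3.192.0.0 - 3.223.255.255) -> 125.192.81.134
  3.204.0.0/14 (3.204.0.0 - 3.207.255.255) -> 125.192.81.221
More-specific entries that do NOT match:
  3.197.6.144/30 (3.197.6.144 - 3.197.6.147) does not contain 3.205.6.146
  3.205.6.208/28 (3.205.6.208 - 3.205.6.223) does not contain 3.205.6.146
  3.204.0.0/18 (3.204.0.0 - 3.204.63.255) does not contain 3.205.6.146
  3.205.128.0/17 (3.205.128.0 - 3.205.255.255) does not contain 3.205.6.146
  3.221.0.0/17 (3.221.0.0 - 3.221.127.255) does not contain 3.205.6.146
  2.205.0.0/16 (2.205.0.0 - 2.205.255.255) does not contain 3.205.6.146
Longest matching prefix is /14 -> next hop 125.192.81.221.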